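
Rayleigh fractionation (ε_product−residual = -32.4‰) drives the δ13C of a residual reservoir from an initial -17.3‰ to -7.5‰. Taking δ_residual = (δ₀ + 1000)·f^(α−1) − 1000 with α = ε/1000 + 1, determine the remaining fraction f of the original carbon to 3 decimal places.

α − 1 = ε/1000 = -0.0324
(δ_res + 1000)/(δ₀ + 1000) = (-7.5 + 1000)/(-17.3 + 1000) = 992.5/982.7 = 1.009973
f = 1.009973^(1/-0.0324) = exp(ln(1.009973)/-0.0324) = exp(0.00992/-0.0324)
f = exp(-0.3063) = 0.7362

0.736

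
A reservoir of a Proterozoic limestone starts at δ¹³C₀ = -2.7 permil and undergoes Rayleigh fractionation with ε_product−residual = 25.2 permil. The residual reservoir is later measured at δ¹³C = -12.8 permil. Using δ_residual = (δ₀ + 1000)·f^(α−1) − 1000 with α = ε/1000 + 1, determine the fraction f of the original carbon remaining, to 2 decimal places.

0.67

α − 1 = ε/1000 = 0.0252
(δ_res + 1000)/(δ₀ + 1000) = (-12.8 + 1000)/(-2.7 + 1000) = 987.2/997.3 = 0.989873
f = 0.989873^(1/0.0252) = exp(ln(0.989873)/0.0252) = exp(-0.01018/0.0252)
f = exp(-0.4039) = 0.6677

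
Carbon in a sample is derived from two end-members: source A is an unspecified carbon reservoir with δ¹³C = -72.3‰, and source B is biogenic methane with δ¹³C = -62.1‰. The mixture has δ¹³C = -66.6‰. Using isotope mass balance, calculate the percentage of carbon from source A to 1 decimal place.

44.1%

δ_mix = f_A·δ_A + (1 − f_A)·δ_B  ⇒  f_A = (δ_mix − δ_B)/(δ_A − δ_B)
f_A = (-66.6 − (-62.1)) / (-72.3 − (-62.1))
f_A = -4.5 / -10.2 = 0.4412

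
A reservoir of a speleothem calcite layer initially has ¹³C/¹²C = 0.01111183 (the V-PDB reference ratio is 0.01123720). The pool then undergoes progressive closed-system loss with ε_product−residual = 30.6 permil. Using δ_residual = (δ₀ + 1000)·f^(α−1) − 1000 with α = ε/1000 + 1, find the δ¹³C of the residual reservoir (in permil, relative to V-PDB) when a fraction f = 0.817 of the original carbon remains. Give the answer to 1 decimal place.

-17.3 permil

δ₀ = (0.01111183/0.01123720 − 1)×1000 = (0.988843 − 1)×1000 = -11.157 permil
α − 1 = ε/1000 = 0.0306
f^(α−1) = 0.817^(0.0306) = 0.993834
δ_res = (-11.157 + 1000) × 0.993834 − 1000 = 982.746 − 1000 = -17.25 permil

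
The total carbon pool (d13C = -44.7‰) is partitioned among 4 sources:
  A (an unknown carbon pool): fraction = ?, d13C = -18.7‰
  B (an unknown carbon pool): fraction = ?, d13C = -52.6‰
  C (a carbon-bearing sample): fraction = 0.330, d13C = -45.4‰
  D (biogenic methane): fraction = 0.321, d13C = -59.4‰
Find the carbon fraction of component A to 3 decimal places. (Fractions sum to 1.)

0.227

Let f_A and f_B be the unknown fractions; fractions sum to 1 so f_A + f_B = 0.349.
Mass balance: Σ fᵢ·δᵢ = δ_bulk ⇒ f_A·(-18.7) + f_B·(-52.6) = -44.7 − (-34.049) = -10.651
Substitute f_B = 0.349 − f_A:
f_A·(-18.7 − -52.6) = -10.651 − 0.349×(-52.6) = 7.707
f_A = 7.707 / 33.9 = 0.2273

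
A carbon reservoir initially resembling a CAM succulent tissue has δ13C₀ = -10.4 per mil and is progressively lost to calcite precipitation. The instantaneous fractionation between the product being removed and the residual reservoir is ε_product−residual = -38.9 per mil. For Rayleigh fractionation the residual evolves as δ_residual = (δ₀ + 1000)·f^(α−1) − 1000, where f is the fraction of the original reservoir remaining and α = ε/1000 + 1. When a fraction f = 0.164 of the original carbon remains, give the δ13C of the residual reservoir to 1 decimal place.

61.7 per mil

Rayleigh residual: δ_res = (δ₀ + 1000)·f^(α−1) − 1000
α = ε/1000 + 1 = 0.96110, so α − 1 = -0.03890
f^(α−1) = 0.164^(-0.03890) = 1.072859
δ_res = (-10.4 + 1000) × 1.072859 − 1000 = 1061.701 − 1000 = 61.70 per mil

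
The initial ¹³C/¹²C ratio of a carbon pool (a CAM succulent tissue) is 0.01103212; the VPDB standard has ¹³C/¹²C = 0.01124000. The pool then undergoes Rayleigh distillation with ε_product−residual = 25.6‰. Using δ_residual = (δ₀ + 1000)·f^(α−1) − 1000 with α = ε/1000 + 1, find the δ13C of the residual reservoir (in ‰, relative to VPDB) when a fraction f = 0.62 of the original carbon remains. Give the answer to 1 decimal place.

δ₀ = (0.01103212/0.01124000 − 1)×1000 = (0.981505 − 1)×1000 = -18.495‰
α − 1 = ε/1000 = 0.0256
f^(α−1) = 0.62^(0.0256) = 0.987837
δ_res = (-18.495 + 1000) × 0.987837 − 1000 = 969.567 − 1000 = -30.43‰

-30.4‰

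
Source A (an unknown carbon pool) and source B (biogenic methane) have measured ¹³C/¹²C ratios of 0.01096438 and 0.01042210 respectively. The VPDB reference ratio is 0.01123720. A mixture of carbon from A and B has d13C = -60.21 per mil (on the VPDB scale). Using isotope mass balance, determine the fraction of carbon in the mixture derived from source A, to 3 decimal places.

δ_A = (0.01096438/0.01123720 − 1)×1000 = (0.975722 − 1)×1000 = -24.278 per mil
δ_B = (0.01042210/0.01123720 − 1)×1000 = (0.927464 − 1)×1000 = -72.536 per mil
f_A = (δ_mix − δ_B)/(δ_A − δ_B) = (-60.21 − (-72.536))/(-24.278 − (-72.536))
f_A = 12.326 / 48.258 = 0.2554

0.255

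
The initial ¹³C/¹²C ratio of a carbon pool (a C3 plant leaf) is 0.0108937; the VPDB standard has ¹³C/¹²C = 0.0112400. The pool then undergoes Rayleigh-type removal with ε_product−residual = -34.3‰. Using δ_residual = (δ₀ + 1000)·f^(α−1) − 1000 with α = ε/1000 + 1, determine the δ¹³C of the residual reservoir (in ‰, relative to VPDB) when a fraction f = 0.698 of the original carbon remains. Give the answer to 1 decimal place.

-18.8‰

δ₀ = (0.0108937/0.0112400 − 1)×1000 = (0.969190 − 1)×1000 = -30.810‰
α − 1 = ε/1000 = -0.0343
f^(α−1) = 0.698^(-0.0343) = 1.012408
δ_res = (-30.810 + 1000) × 1.012408 − 1000 = 981.217 − 1000 = -18.78‰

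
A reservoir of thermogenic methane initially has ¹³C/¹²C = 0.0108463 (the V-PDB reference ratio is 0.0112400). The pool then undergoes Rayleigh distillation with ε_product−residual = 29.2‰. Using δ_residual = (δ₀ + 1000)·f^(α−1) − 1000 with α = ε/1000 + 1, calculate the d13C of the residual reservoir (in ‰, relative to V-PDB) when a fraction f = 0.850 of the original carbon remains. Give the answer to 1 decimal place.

-39.6‰

δ₀ = (0.0108463/0.0112400 − 1)×1000 = (0.964973 − 1)×1000 = -35.027‰
α − 1 = ε/1000 = 0.0292
f^(α−1) = 0.850^(0.0292) = 0.995266
δ_res = (-35.027 + 1000) × 0.995266 − 1000 = 960.405 − 1000 = -39.60‰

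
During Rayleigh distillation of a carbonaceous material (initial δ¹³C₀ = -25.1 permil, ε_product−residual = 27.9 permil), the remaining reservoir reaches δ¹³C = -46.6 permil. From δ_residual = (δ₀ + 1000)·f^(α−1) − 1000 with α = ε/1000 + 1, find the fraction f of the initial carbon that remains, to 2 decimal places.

0.45

α − 1 = ε/1000 = 0.0279
(δ_res + 1000)/(δ₀ + 1000) = (-46.6 + 1000)/(-25.1 + 1000) = 953.4/974.9 = 0.977946
f = 0.977946^(1/0.0279) = exp(ln(0.977946)/0.0279) = exp(-0.02230/0.0279)
f = exp(-0.7993) = 0.4496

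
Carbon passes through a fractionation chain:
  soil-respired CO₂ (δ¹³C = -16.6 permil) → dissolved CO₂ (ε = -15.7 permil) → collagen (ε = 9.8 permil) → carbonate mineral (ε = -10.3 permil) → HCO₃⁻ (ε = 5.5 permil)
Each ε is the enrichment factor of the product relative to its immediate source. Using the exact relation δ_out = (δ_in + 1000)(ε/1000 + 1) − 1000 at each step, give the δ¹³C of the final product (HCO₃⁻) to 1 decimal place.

-27.3 permil

step 1: δ = (-16.60 + 1000)·(-15.7/1000 + 1) − 1000 = -32.04 permil
step 2: δ = (-32.04 + 1000)·(9.8/1000 + 1) − 1000 = -22.55 permil
step 3: δ = (-22.55 + 1000)·(-10.3/1000 + 1) − 1000 = -32.62 permil
step 4: δ = (-32.62 + 1000)·(5.5/1000 + 1) − 1000 = -27.30 permil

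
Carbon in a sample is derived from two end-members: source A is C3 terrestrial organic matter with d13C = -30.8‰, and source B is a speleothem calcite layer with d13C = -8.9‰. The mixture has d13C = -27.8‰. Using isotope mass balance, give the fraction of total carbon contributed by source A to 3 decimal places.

0.863

δ_mix = f_A·δ_A + (1 − f_A)·δ_B  ⇒  f_A = (δ_mix − δ_B)/(δ_A − δ_B)
f_A = (-27.8 − (-8.9)) / (-30.8 − (-8.9))
f_A = -18.9 / -21.9 = 0.8630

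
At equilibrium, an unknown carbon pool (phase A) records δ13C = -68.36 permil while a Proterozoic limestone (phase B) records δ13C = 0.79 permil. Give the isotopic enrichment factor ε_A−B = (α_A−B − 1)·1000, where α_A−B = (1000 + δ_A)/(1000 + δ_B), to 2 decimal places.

α_A−B = (1000 + -68.36) / (1000 + 0.79) = 931.64 / 1000.79 = 0.930905
ε_A−B = (0.930905 − 1) × 1000 = -69.095 permil
(The approximation ε ≈ δ_A − δ_B would give -69.15 permil.)

-69.10 permil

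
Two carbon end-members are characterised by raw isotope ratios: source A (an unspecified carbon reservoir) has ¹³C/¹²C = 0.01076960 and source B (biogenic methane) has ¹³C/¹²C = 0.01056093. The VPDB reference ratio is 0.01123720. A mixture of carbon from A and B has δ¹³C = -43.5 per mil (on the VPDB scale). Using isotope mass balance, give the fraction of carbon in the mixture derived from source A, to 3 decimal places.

δ_A = (0.01076960/0.01123720 − 1)×1000 = (0.958388 − 1)×1000 = -41.612 per mil
δ_B = (0.01056093/0.01123720 − 1)×1000 = (0.939819 − 1)×1000 = -60.181 per mil
f_A = (δ_mix − δ_B)/(δ_A − δ_B) = (-43.5 − (-60.181))/(-41.612 − (-60.181))
f_A = 16.681 / 18.570 = 0.8983

0.898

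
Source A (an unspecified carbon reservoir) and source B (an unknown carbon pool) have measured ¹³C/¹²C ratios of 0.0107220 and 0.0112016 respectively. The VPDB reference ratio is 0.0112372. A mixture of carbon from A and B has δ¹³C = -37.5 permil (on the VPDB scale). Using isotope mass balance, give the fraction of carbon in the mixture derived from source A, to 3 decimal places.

δ_A = (0.0107220/0.0112372 − 1)×1000 = (0.954152 − 1)×1000 = -45.848 permil
δ_B = (0.0112016/0.0112372 − 1)×1000 = (0.996832 − 1)×1000 = -3.168 permil
f_A = (δ_mix − δ_B)/(δ_A − δ_B) = (-37.5 − (-3.168))/(-45.848 − (-3.168))
f_A = -34.332 / -42.680 = 0.8044

0.804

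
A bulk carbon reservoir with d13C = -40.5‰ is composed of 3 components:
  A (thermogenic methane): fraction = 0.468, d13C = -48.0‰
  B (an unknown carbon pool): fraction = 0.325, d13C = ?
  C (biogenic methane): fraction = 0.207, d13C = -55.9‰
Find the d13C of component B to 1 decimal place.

Isotope mass balance: δ_bulk = Σ fᵢ·δᵢ.
-40.5 = 0.468×(-48.0) + 0.325×δ_B + 0.207×(-55.9)
0.325·δ_B = -40.5 − (-34.035) = -6.465
δ_B = -6.465 / 0.325 = -19.89‰

-19.9‰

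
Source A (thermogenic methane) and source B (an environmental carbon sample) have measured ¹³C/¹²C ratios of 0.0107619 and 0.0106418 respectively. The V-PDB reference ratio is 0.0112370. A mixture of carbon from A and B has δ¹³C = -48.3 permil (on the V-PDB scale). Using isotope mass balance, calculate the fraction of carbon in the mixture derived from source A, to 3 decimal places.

δ_A = (0.0107619/0.0112370 − 1)×1000 = (0.957720 − 1)×1000 = -42.280 permil
δ_B = (0.0106418/0.0112370 − 1)×1000 = (0.947032 − 1)×1000 = -52.968 permil
f_A = (δ_mix − δ_B)/(δ_A − δ_B) = (-48.3 − (-52.968))/(-42.280 − (-52.968))
f_A = 4.668 / 10.688 = 0.4367

0.437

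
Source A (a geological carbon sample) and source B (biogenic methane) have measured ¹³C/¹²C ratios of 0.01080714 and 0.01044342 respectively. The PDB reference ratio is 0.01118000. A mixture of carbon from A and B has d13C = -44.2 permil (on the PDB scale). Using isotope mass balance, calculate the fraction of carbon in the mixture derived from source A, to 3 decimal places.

δ_A = (0.01080714/0.01118000 − 1)×1000 = (0.966649 − 1)×1000 = -33.351 permil
δ_B = (0.01044342/0.01118000 − 1)×1000 = (0.934116 − 1)×1000 = -65.884 permil
f_A = (δ_mix − δ_B)/(δ_A − δ_B) = (-44.2 − (-65.884))/(-33.351 − (-65.884))
f_A = 21.684 / 32.533 = 0.6665

0.667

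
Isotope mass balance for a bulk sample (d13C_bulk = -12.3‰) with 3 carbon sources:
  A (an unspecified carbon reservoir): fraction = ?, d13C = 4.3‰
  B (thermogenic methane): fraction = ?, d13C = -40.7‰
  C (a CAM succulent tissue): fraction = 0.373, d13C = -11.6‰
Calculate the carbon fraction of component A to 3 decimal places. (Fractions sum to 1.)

0.390

Let f_A and f_B be the unknown fractions; fractions sum to 1 so f_A + f_B = 0.627.
Mass balance: Σ fᵢ·δᵢ = δ_bulk ⇒ f_A·(4.3) + f_B·(-40.7) = -12.3 − (-4.327) = -7.973
Substitute f_B = 0.627 − f_A:
f_A·(4.3 − -40.7) = -7.973 − 0.627×(-40.7) = 17.546
f_A = 17.546 / 45.0 = 0.3899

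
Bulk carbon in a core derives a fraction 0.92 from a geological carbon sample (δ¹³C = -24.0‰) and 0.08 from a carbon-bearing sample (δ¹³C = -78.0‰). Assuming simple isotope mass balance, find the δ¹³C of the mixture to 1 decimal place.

-28.3‰

δ_mix = f_A·δ_A + f_B·δ_B
δ_mix = 0.92 × (-24.0) + 0.08 × (-78.0)
δ_mix = -22.08 + -6.24 = -28.32‰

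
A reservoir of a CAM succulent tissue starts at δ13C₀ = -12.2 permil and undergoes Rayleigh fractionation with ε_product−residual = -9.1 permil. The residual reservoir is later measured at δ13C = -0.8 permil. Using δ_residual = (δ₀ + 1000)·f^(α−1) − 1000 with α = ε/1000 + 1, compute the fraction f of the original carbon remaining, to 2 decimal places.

0.28

α − 1 = ε/1000 = -0.0091
(δ_res + 1000)/(δ₀ + 1000) = (-0.8 + 1000)/(-12.2 + 1000) = 999.2/987.8 = 1.011541
f = 1.011541^(1/-0.0091) = exp(ln(1.011541)/-0.0091) = exp(0.01147/-0.0091)
f = exp(-1.2610) = 0.2834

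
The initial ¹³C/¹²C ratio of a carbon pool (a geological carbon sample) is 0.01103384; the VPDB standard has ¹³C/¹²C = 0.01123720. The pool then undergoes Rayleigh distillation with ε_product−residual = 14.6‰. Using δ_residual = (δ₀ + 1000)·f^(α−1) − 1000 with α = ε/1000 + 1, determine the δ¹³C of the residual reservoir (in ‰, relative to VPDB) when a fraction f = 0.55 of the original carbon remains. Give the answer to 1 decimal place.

-26.6‰

δ₀ = (0.01103384/0.01123720 − 1)×1000 = (0.981903 − 1)×1000 = -18.097‰
α − 1 = ε/1000 = 0.0146
f^(α−1) = 0.55^(0.0146) = 0.991310
δ_res = (-18.097 + 1000) × 0.991310 − 1000 = 973.370 − 1000 = -26.63‰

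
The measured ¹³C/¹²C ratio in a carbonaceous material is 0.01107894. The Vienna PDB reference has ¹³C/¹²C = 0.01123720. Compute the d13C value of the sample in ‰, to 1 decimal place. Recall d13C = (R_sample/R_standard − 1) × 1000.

-14.1‰

d13C = (R_sample / R_standard − 1) × 1000
R_sample / R_standard = 0.01107894 / 0.01123720 = 0.985916
d13C = (0.985916 − 1) × 1000 = -14.08‰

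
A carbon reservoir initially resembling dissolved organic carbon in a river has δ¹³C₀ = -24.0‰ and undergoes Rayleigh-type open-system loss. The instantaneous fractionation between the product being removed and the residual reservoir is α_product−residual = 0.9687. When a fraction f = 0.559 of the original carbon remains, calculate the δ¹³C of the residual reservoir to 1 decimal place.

Rayleigh residual: δ_res = (δ₀ + 1000)·f^(α−1) − 1000
α − 1 = -0.03130
f^(α−1) = 0.559^(-0.03130) = 1.018371
δ_res = (-24.0 + 1000) × 1.018371 − 1000 = 993.930 − 1000 = -6.07‰

-6.1‰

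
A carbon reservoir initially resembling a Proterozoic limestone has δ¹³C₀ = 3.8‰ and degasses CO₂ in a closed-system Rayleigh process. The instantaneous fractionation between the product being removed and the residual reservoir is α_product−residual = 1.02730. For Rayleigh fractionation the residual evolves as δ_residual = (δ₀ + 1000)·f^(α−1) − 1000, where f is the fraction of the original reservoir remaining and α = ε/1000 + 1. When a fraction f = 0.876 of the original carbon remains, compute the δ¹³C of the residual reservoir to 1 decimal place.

Rayleigh residual: δ_res = (δ₀ + 1000)·f^(α−1) − 1000
α − 1 = 0.02730
f^(α−1) = 0.876^(0.02730) = 0.996392
δ_res = (3.8 + 1000) × 0.996392 − 1000 = 1000.179 − 1000 = 0.18‰

0.2‰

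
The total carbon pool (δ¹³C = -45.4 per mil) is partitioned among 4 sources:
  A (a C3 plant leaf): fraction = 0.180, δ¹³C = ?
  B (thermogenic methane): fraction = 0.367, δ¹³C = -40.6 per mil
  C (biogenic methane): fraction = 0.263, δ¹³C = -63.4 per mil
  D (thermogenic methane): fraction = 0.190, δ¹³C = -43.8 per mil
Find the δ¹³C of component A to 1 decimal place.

-30.6 per mil

Isotope mass balance: δ_bulk = Σ fᵢ·δᵢ.
-45.4 = 0.180×δ_A + 0.367×(-40.6) + 0.263×(-63.4) + 0.190×(-43.8)
0.180·δ_A = -45.4 − (-39.896) = -5.504
δ_A = -5.504 / 0.180 = -30.58 per mil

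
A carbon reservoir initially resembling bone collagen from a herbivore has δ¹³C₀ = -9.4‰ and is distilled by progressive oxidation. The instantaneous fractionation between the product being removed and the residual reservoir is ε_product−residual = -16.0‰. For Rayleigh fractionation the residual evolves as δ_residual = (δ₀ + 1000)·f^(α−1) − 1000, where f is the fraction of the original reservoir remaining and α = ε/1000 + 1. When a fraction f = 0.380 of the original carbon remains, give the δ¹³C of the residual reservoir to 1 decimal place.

6.1‰

Rayleigh residual: δ_res = (δ₀ + 1000)·f^(α−1) − 1000
α = ε/1000 + 1 = 0.98400, so α − 1 = -0.01600
f^(α−1) = 0.380^(-0.01600) = 1.015602
δ_res = (-9.4 + 1000) × 1.015602 − 1000 = 1006.055 − 1000 = 6.06‰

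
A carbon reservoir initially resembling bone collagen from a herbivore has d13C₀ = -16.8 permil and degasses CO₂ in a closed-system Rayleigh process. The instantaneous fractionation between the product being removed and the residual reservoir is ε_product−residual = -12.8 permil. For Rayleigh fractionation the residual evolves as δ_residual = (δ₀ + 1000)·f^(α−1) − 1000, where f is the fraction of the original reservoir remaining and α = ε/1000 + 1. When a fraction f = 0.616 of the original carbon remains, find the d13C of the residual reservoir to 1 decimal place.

Rayleigh residual: δ_res = (δ₀ + 1000)·f^(α−1) − 1000
α = ε/1000 + 1 = 0.98720, so α − 1 = -0.01280
f^(α−1) = 0.616^(-0.01280) = 1.006221
δ_res = (-16.8 + 1000) × 1.006221 − 1000 = 989.316 − 1000 = -10.68 permil

-10.7 permil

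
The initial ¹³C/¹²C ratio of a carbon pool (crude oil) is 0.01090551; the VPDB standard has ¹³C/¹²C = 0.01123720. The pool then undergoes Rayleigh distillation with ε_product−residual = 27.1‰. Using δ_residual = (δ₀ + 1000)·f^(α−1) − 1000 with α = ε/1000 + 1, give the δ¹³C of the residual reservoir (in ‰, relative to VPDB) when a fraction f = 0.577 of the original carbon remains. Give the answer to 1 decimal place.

-43.9‰

δ₀ = (0.01090551/0.01123720 − 1)×1000 = (0.970483 − 1)×1000 = -29.517‰
α − 1 = ε/1000 = 0.0271
f^(α−1) = 0.577^(0.0271) = 0.985208
δ_res = (-29.517 + 1000) × 0.985208 − 1000 = 956.127 − 1000 = -43.87‰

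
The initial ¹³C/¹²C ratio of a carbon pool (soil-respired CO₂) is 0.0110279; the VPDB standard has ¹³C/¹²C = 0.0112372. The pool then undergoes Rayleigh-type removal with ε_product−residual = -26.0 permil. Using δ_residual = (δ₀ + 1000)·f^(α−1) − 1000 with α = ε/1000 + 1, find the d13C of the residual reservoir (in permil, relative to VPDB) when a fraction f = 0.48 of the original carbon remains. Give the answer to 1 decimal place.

0.3 permil

δ₀ = (0.0110279/0.0112372 − 1)×1000 = (0.981374 − 1)×1000 = -18.626 permil
α − 1 = ε/1000 = -0.0260
f^(α−1) = 0.48^(-0.0260) = 1.019266
δ_res = (-18.626 + 1000) × 1.019266 − 1000 = 1000.282 − 1000 = 0.28 permil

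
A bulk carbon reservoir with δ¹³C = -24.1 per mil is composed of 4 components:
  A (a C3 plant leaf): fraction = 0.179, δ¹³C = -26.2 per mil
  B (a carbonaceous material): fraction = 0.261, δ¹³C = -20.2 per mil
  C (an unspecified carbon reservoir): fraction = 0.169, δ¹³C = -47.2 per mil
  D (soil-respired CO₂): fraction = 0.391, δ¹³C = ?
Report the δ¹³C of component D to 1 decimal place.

-15.8 per mil

Isotope mass balance: δ_bulk = Σ fᵢ·δᵢ.
-24.1 = 0.179×(-26.2) + 0.261×(-20.2) + 0.169×(-47.2) + 0.391×δ_D
0.391·δ_D = -24.1 − (-17.939) = -6.161
δ_D = -6.161 / 0.391 = -15.76 per mil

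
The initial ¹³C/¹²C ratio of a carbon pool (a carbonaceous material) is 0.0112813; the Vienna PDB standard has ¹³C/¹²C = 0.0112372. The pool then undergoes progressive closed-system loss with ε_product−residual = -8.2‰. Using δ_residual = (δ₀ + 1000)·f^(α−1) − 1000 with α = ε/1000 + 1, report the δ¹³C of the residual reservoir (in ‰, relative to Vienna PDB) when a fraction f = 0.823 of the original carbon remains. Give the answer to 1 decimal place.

δ₀ = (0.0112813/0.0112372 − 1)×1000 = (1.003924 − 1)×1000 = 3.924‰
α − 1 = ε/1000 = -0.0082
f^(α−1) = 0.823^(-0.0082) = 1.001599
δ_res = (3.924 + 1000) × 1.001599 − 1000 = 1005.529 − 1000 = 5.53‰

5.5‰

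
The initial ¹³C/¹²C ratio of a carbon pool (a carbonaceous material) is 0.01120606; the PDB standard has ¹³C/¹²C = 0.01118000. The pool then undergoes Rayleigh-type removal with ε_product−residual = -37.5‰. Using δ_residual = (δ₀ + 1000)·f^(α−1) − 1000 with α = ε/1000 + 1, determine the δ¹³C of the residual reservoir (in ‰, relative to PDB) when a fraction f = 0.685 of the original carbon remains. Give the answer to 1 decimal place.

16.7‰

δ₀ = (0.01120606/0.01118000 − 1)×1000 = (1.002331 − 1)×1000 = 2.331‰
α − 1 = ε/1000 = -0.0375
f^(α−1) = 0.685^(-0.0375) = 1.014289
δ_res = (2.331 + 1000) × 1.014289 − 1000 = 1016.653 − 1000 = 16.65‰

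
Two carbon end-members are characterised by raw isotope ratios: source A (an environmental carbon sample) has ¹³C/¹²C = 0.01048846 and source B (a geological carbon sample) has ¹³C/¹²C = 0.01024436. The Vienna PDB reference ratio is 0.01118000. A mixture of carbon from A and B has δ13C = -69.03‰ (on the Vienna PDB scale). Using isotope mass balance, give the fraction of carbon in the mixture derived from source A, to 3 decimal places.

δ_A = (0.01048846/0.01118000 − 1)×1000 = (0.938145 − 1)×1000 = -61.855‰
δ_B = (0.01024436/0.01118000 − 1)×1000 = (0.916311 − 1)×1000 = -83.689‰
f_A = (δ_mix − δ_B)/(δ_A − δ_B) = (-69.03 − (-83.689))/(-61.855 − (-83.689))
f_A = 14.659 / 21.834 = 0.6714

0.671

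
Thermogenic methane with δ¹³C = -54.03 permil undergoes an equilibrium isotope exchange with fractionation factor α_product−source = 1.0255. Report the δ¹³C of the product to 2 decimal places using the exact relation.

δ_product = (δ_source + 1000)·α − 1000
δ_product = (-54.03 + 1000) × 1.0255 − 1000
δ_product = 970.092 − 1000 = -29.908 permil

-29.91 permil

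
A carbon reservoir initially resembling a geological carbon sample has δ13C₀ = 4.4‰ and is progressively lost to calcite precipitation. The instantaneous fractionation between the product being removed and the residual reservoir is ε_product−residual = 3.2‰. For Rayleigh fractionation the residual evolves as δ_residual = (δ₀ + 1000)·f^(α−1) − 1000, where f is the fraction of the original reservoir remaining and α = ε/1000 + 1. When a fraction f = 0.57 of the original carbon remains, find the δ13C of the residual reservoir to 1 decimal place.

Rayleigh residual: δ_res = (δ₀ + 1000)·f^(α−1) − 1000
α = ε/1000 + 1 = 1.00320, so α − 1 = 0.00320
f^(α−1) = 0.57^(0.00320) = 0.998203
δ_res = (4.4 + 1000) × 0.998203 − 1000 = 1002.595 − 1000 = 2.59‰

2.6‰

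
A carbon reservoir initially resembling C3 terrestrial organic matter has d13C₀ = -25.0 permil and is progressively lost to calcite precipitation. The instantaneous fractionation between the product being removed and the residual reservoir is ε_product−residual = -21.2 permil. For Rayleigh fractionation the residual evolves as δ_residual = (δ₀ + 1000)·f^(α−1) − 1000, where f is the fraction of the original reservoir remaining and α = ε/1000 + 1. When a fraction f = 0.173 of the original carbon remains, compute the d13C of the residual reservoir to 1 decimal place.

11.9 permil

Rayleigh residual: δ_res = (δ₀ + 1000)·f^(α−1) − 1000
α = ε/1000 + 1 = 0.97880, so α − 1 = -0.02120
f^(α−1) = 0.173^(-0.02120) = 1.037895
δ_res = (-25.0 + 1000) × 1.037895 − 1000 = 1011.948 − 1000 = 11.95 permil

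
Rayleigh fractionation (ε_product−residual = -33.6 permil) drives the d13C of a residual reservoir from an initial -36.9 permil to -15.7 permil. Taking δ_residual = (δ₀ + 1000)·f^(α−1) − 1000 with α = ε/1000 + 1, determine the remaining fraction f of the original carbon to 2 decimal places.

α − 1 = ε/1000 = -0.0336
(δ_res + 1000)/(δ₀ + 1000) = (-15.7 + 1000)/(-36.9 + 1000) = 984.3/963.1 = 1.022012
f = 1.022012^(1/-0.0336) = exp(ln(1.022012)/-0.0336) = exp(0.02177/-0.0336)
f = exp(-0.6480) = 0.5231

0.52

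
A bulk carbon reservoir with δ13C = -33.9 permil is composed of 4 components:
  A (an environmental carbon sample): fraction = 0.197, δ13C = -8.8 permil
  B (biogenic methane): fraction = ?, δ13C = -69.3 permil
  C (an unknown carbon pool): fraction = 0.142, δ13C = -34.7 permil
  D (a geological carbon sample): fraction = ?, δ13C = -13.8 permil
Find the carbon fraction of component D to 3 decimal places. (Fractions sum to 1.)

0.335

Let f_D and f_B be the unknown fractions; fractions sum to 1 so f_D + f_B = 0.661.
Mass balance: Σ fᵢ·δᵢ = δ_bulk ⇒ f_D·(-13.8) + f_B·(-69.3) = -33.9 − (-6.661) = -27.239
Substitute f_B = 0.661 − f_D:
f_D·(-13.8 − -69.3) = -27.239 − 0.661×(-69.3) = 18.568
f_D = 18.568 / 55.5 = 0.3346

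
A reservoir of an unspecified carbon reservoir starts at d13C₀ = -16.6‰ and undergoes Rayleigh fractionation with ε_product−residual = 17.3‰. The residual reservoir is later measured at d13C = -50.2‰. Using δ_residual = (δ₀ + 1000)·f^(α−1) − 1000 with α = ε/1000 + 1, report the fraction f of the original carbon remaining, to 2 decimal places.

α − 1 = ε/1000 = 0.0173
(δ_res + 1000)/(δ₀ + 1000) = (-50.2 + 1000)/(-16.6 + 1000) = 949.8/983.4 = 0.965833
f = 0.965833^(1/0.0173) = exp(ln(0.965833)/0.0173) = exp(-0.03476/0.0173)
f = exp(-2.0095) = 0.1341

0.13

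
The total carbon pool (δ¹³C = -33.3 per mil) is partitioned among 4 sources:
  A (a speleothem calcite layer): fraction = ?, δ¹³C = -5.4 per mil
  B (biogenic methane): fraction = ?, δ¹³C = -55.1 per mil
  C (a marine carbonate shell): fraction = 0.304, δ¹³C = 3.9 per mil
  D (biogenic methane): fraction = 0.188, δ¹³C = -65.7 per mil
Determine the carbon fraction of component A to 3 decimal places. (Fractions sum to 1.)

Let f_A and f_B be the unknown fractions; fractions sum to 1 so f_A + f_B = 0.508.
Mass balance: Σ fᵢ·δᵢ = δ_bulk ⇒ f_A·(-5.4) + f_B·(-55.1) = -33.3 − (-11.166) = -22.134
Substitute f_B = 0.508 − f_A:
f_A·(-5.4 − -55.1) = -22.134 − 0.508×(-55.1) = 5.857
f_A = 5.857 / 49.7 = 0.1178

0.118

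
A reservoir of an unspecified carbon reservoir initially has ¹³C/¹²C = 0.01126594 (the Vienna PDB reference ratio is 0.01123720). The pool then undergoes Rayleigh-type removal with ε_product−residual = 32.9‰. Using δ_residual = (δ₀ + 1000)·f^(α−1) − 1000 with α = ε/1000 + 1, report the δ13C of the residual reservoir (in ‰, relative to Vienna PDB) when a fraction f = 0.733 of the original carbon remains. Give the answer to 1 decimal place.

-7.6‰

δ₀ = (0.01126594/0.01123720 − 1)×1000 = (1.002558 − 1)×1000 = 2.558‰
α − 1 = ε/1000 = 0.0329
f^(α−1) = 0.733^(0.0329) = 0.989833
δ_res = (2.558 + 1000) × 0.989833 − 1000 = 992.365 − 1000 = -7.64‰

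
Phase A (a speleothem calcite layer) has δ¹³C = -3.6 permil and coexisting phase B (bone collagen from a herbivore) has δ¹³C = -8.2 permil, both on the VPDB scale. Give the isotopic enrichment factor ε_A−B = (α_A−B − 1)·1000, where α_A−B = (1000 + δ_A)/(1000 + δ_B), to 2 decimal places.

α_A−B = (1000 + -3.6) / (1000 + -8.2) = 996.4 / 991.8 = 1.004638
ε_A−B = (1.004638 − 1) × 1000 = 4.638 permil
(The approximation ε ≈ δ_A − δ_B would give 4.6 permil.)

4.64 permil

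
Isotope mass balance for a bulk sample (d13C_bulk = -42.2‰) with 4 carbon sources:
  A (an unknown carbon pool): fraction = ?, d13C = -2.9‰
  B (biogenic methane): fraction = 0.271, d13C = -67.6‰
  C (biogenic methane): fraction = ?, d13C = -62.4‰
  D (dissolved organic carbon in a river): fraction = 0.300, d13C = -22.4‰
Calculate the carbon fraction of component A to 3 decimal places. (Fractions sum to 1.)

0.161

Let f_A and f_C be the unknown fractions; fractions sum to 1 so f_A + f_C = 0.429.
Mass balance: Σ fᵢ·δᵢ = δ_bulk ⇒ f_A·(-2.9) + f_C·(-62.4) = -42.2 − (-25.040) = -17.160
Substitute f_C = 0.429 − f_A:
f_A·(-2.9 − -62.4) = -17.160 − 0.429×(-62.4) = 9.609
f_A = 9.609 / 59.5 = 0.1615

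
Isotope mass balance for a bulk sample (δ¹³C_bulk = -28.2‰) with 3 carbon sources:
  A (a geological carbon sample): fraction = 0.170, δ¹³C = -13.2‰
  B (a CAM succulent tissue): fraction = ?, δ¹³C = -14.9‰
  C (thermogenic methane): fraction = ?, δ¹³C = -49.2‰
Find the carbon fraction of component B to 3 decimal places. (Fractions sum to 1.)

Let f_B and f_C be the unknown fractions; fractions sum to 1 so f_B + f_C = 0.830.
Mass balance: Σ fᵢ·δᵢ = δ_bulk ⇒ f_B·(-14.9) + f_C·(-49.2) = -28.2 − (-2.244) = -25.956
Substitute f_C = 0.830 − f_B:
f_B·(-14.9 − -49.2) = -25.956 − 0.830×(-49.2) = 14.880
f_B = 14.880 / 34.3 = 0.4338

0.434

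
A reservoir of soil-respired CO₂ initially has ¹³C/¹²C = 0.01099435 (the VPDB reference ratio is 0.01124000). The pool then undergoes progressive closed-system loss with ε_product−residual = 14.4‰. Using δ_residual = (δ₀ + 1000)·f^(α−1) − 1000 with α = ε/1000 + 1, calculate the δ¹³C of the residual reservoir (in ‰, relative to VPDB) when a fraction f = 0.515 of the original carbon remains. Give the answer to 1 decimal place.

-31.2‰

δ₀ = (0.01099435/0.01124000 − 1)×1000 = (0.978145 − 1)×1000 = -21.855‰
α − 1 = ε/1000 = 0.0144
f^(α−1) = 0.515^(0.0144) = 0.990490
δ_res = (-21.855 + 1000) × 0.990490 − 1000 = 968.843 − 1000 = -31.16‰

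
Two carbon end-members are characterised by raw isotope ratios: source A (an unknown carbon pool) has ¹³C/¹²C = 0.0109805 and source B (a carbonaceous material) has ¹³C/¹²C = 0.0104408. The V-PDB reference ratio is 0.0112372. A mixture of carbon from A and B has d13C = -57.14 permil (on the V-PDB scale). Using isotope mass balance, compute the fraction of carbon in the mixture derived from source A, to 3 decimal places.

0.286

δ_A = (0.0109805/0.0112372 − 1)×1000 = (0.977156 − 1)×1000 = -22.844 permil
δ_B = (0.0104408/0.0112372 − 1)×1000 = (0.929128 − 1)×1000 = -70.872 permil
f_A = (δ_mix − δ_B)/(δ_A − δ_B) = (-57.14 − (-70.872))/(-22.844 − (-70.872))
f_A = 13.732 / 48.028 = 0.2859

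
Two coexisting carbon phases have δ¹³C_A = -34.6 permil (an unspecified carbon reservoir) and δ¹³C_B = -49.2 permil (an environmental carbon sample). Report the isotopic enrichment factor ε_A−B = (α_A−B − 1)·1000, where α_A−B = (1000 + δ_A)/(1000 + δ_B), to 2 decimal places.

α_A−B = (1000 + -34.6) / (1000 + -49.2) = 965.4 / 950.8 = 1.015355
ε_A−B = (1.015355 − 1) × 1000 = 15.355 permil
(The approximation ε ≈ δ_A − δ_B would give 14.6 permil.)

15.36 permil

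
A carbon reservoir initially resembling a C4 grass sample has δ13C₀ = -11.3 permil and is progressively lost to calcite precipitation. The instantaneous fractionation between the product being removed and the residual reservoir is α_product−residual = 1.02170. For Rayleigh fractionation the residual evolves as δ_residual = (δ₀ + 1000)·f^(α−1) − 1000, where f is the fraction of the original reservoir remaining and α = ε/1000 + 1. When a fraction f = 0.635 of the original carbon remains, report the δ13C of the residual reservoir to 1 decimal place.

-21.0 permil

Rayleigh residual: δ_res = (δ₀ + 1000)·f^(α−1) − 1000
α − 1 = 0.02170
f^(α−1) = 0.635^(0.02170) = 0.990194
δ_res = (-11.3 + 1000) × 0.990194 − 1000 = 979.005 − 1000 = -21.00 permil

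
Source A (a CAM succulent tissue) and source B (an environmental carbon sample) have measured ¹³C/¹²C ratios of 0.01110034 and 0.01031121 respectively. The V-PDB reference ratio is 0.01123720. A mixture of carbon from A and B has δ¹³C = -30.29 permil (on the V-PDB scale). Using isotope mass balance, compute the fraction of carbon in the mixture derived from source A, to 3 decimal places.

δ_A = (0.01110034/0.01123720 − 1)×1000 = (0.987821 − 1)×1000 = -12.179 permil
δ_B = (0.01031121/0.01123720 − 1)×1000 = (0.917596 − 1)×1000 = -82.404 permil
f_A = (δ_mix − δ_B)/(δ_A − δ_B) = (-30.29 − (-82.404))/(-12.179 − (-82.404))
f_A = 52.114 / 70.225 = 0.7421

0.742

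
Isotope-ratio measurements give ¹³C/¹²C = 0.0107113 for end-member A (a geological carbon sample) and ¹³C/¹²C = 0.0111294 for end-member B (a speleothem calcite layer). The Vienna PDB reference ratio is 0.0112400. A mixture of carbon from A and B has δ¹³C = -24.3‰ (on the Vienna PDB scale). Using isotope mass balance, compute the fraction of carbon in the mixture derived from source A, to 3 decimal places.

0.389

δ_A = (0.0107113/0.0112400 − 1)×1000 = (0.952963 − 1)×1000 = -47.037‰
δ_B = (0.0111294/0.0112400 − 1)×1000 = (0.990160 − 1)×1000 = -9.840‰
f_A = (δ_mix − δ_B)/(δ_A − δ_B) = (-24.3 − (-9.840))/(-47.037 − (-9.840))
f_A = -14.460 / -37.198 = 0.3887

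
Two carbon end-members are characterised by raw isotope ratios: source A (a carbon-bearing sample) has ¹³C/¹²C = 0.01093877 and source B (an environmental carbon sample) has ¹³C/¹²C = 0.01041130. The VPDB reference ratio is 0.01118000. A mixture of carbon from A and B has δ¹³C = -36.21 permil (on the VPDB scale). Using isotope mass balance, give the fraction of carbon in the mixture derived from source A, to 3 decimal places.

δ_A = (0.01093877/0.01118000 − 1)×1000 = (0.978423 − 1)×1000 = -21.577 permil
δ_B = (0.01041130/0.01118000 − 1)×1000 = (0.931243 − 1)×1000 = -68.757 permil
f_A = (δ_mix − δ_B)/(δ_A − δ_B) = (-36.21 − (-68.757))/(-21.577 − (-68.757))
f_A = 32.547 / 47.180 = 0.6898

0.690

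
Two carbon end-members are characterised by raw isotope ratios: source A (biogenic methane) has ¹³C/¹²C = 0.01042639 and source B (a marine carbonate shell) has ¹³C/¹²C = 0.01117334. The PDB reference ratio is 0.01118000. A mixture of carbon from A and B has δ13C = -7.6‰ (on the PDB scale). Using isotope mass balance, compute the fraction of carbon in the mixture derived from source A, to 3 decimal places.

0.105

δ_A = (0.01042639/0.01118000 − 1)×1000 = (0.932593 − 1)×1000 = -67.407‰
δ_B = (0.01117334/0.01118000 − 1)×1000 = (0.999404 − 1)×1000 = -0.596‰
f_A = (δ_mix − δ_B)/(δ_A − δ_B) = (-7.6 − (-0.596))/(-67.407 − (-0.596))
f_A = -7.004 / -66.811 = 0.1048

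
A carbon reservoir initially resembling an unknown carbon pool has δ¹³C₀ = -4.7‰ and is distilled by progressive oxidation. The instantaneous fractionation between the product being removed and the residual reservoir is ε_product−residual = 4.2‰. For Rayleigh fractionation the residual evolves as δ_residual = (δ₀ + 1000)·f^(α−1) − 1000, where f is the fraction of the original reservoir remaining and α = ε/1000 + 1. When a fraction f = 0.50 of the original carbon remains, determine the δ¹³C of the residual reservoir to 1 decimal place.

-7.6‰

Rayleigh residual: δ_res = (δ₀ + 1000)·f^(α−1) − 1000
α = ε/1000 + 1 = 1.00420, so α − 1 = 0.00420
f^(α−1) = 0.50^(0.00420) = 0.997093
δ_res = (-4.7 + 1000) × 0.997093 − 1000 = 992.407 − 1000 = -7.59‰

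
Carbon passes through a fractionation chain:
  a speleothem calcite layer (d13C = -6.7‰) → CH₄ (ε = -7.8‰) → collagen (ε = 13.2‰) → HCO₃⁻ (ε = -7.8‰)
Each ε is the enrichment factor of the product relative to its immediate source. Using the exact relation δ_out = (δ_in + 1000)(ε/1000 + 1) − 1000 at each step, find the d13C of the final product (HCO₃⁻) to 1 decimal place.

step 1: δ = (-6.70 + 1000)·(-7.8/1000 + 1) − 1000 = -14.45‰
step 2: δ = (-14.45 + 1000)·(13.2/1000 + 1) − 1000 = -1.44‰
step 3: δ = (-1.44 + 1000)·(-7.8/1000 + 1) − 1000 = -9.23‰

-9.2‰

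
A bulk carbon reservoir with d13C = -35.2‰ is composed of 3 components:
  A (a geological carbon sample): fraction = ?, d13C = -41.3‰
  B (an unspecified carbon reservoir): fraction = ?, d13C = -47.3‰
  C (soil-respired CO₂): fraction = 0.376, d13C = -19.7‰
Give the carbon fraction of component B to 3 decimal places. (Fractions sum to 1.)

Let f_B and f_A be the unknown fractions; fractions sum to 1 so f_B + f_A = 0.624.
Mass balance: Σ fᵢ·δᵢ = δ_bulk ⇒ f_B·(-47.3) + f_A·(-41.3) = -35.2 − (-7.407) = -27.793
Substitute f_A = 0.624 − f_B:
f_B·(-47.3 − -41.3) = -27.793 − 0.624×(-41.3) = -2.022
f_B = -2.022 / -6.0 = 0.3369

0.337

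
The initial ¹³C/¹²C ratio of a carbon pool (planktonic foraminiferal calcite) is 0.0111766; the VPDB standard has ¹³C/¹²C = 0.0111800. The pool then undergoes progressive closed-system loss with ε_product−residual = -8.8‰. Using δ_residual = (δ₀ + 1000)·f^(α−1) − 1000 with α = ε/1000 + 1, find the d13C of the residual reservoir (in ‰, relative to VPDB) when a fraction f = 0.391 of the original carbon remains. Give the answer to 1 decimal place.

δ₀ = (0.0111766/0.0111800 − 1)×1000 = (0.999696 − 1)×1000 = -0.304‰
α − 1 = ε/1000 = -0.0088
f^(α−1) = 0.391^(-0.0088) = 1.008298
δ_res = (-0.304 + 1000) × 1.008298 − 1000 = 1007.991 − 1000 = 7.99‰

8.0‰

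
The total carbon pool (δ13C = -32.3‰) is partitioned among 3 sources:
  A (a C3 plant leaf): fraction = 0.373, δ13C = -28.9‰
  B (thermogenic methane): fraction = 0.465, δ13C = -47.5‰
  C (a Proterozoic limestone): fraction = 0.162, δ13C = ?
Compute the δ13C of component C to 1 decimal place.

Isotope mass balance: δ_bulk = Σ fᵢ·δᵢ.
-32.3 = 0.373×(-28.9) + 0.465×(-47.5) + 0.162×δ_C
0.162·δ_C = -32.3 − (-32.867) = 0.567
δ_C = 0.567 / 0.162 = 3.50‰

3.5‰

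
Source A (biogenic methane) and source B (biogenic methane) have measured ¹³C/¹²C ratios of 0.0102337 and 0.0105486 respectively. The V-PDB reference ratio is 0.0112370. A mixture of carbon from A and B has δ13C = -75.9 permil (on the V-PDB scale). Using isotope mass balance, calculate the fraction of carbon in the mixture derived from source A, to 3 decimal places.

0.522

δ_A = (0.0102337/0.0112370 − 1)×1000 = (0.910715 − 1)×1000 = -89.285 permil
δ_B = (0.0105486/0.0112370 − 1)×1000 = (0.938738 − 1)×1000 = -61.262 permil
f_A = (δ_mix − δ_B)/(δ_A − δ_B) = (-75.9 − (-61.262))/(-89.285 − (-61.262))
f_A = -14.638 / -28.023 = 0.5224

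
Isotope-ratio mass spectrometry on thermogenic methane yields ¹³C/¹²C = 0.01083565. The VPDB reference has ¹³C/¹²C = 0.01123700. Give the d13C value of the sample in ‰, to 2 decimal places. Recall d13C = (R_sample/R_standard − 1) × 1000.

d13C = (R_sample / R_standard − 1) × 1000
R_sample / R_standard = 0.01083565 / 0.01123700 = 0.964283
d13C = (0.964283 − 1) × 1000 = -35.717‰

-35.72‰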